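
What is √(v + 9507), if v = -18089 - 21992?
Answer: I*√30574 ≈ 174.85*I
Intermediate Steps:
v = -40081
√(v + 9507) = √(-40081 + 9507) = √(-30574) = I*√30574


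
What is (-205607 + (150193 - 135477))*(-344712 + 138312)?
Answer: 39399902400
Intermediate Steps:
(-205607 + (150193 - 135477))*(-344712 + 138312) = (-205607 + 14716)*(-206400) = -190891*(-206400) = 39399902400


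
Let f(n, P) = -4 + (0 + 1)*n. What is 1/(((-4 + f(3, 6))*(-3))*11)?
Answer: 1/165 ≈ 0.0060606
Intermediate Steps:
f(n, P) = -4 + n (f(n, P) = -4 + 1*n = -4 + n)
1/(((-4 + f(3, 6))*(-3))*11) = 1/(((-4 + (-4 + 3))*(-3))*11) = 1/(((-4 - 1)*(-3))*11) = 1/(-5*(-3)*11) = 1/(15*11) = 1/165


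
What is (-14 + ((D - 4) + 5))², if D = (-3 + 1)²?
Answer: 81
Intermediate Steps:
D = 4 (D = (-2)² = 4)
(-14 + ((D - 4) + 5))² = (-14 + ((4 - 4) + 5))² = (-14 + (0 + 5))² = (-14 + 5)² = (-9)² = 81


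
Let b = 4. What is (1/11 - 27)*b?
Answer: -1184/11 ≈ -107.64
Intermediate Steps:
(1/11 - 27)*b = (1/11 - 27)*4 = -296/11*4 = -1184/11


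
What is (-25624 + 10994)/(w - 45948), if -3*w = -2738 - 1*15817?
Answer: 14630/39763 ≈ 0.36793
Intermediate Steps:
w = 6185 (w = -(-2738 - 1*15817)/3 = -(-2738 - 15817)/3 = -⅓*(-18555) = 6185)
(-25624 + 10994)/(w - 45948) = (-25624 + 10994)/(6185 - 45948) = -14630/(-39763) = -14630*(-1/39763) = 14630/39763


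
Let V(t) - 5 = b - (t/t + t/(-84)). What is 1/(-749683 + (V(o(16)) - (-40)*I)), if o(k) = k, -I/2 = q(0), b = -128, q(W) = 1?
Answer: -21/15747623 ≈ -1.3335e-6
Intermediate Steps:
I = -2 (I = -2*1 = -2)
V(t) = -124 + t/84 (V(t) = 5 + (-128 - (t/t + t/(-84))) = 5 + (-128 - (1 + t*(-1/84))) = 5 + (-128 - (1 - t/84)) = 5 + (-128 + (-1 + t/84)) = 5 + (-129 + t/84) = -124 + t/84)
1/(-749683 + (V(o(16)) - (-40)*I)) = 1/(-749683 + ((-124 + (1/84)*16) - (-40)*(-2))) = 1/(-749683 + ((-124 + 4/21) - 1*80)) = 1/(-749683 + (-2600/21 - 80)) = 1/(-749683 - 4280/21) = 1/(-15747623/21) = -21/15747623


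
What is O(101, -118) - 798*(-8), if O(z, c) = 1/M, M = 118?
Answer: 753313/118 ≈ 6384.0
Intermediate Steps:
O(z, c) = 1/118
O(101, -118) - 798*(-8) = 1/118 - 798*(-8) = 1/118 - 1*(-6384) = 1/118 + 6384 = 753313/118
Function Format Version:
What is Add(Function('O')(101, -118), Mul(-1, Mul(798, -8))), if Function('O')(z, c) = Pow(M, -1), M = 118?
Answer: Rational(753313, 118) ≈ 6384.0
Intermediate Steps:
Function('O')(z, c) = Rational(1, 118) (Function('O')(z, c) = Pow(118, -1) = Rational(1, 118))
Add(Function('O')(101, -118), Mul(-1, Mul(798, -8))) = Add(Rational(1, 118), Mul(-1, Mul(798, -8))) = Add(Rational(1, 118), Mul(-1, -6384)) = Add(Rational(1, 118), 6384) = Rational(753313, 118)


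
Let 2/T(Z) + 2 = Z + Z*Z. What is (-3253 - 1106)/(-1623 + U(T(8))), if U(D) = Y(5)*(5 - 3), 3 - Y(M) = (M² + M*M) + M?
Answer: 4359/1727 ≈ 2.5240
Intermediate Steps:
Y(M) = 3 - M - 2*M² (Y(M) = 3 - ((M² + M*M) + M) = 3 - ((M² + M²) + M) = 3 - (2*M² + M) = 3 - (M + 2*M²) = 3 + (-M - 2*M²) = 3 - M - 2*M²)
T(Z) = 2/(-2 + Z + Z²) (T(Z) = 2/(-2 + (Z + Z*Z)) = 2/(-2 + (Z + Z²)) = 2/(-2 + Z + Z²))
U(D) = -104 (U(D) = (3 - 1*5 - 2*5²)*(5 - 3) = (3 - 5 - 2*25)*2 = (3 - 5 - 50)*2 = -52*2 = -104)
(-3253 - 1106)/(-1623 + U(T(8))) = (-3253 - 1106)/(-1623 - 104) = -4359/(-1727) = -4359*(-1/1727) = 4359/1727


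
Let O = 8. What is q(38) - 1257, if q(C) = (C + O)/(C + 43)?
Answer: -101771/81 ≈ -1256.4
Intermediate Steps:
q(C) = (8 + C)/(43 + C) (q(C) = (C + 8)/(C + 43) = (8 + C)/(43 + C))
q(38) - 1257 = (8 + 38)/(43 + 38) - 1257 = 46/81 - 1257 = -101771/81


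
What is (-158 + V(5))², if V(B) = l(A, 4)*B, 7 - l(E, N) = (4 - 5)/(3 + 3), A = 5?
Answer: 537289/36 ≈ 14925.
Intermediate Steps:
l(E, N) = 43/6 (l(E, N) = 7 - (4 - 5)/(3 + 3) = 7 - (-1)/6 = 7 - 1*(-⅙) = 7 + ⅙ = 43/6)
V(B) = 43*B/6
(-158 + V(5))² = (-158 + (43/6)*5)² = (-158 + 215/6)² = (-733/6)² = 537289/36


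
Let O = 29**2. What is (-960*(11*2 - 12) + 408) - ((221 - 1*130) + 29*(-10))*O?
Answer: 158167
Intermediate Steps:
O = 841
(-960*(11*2 - 12) + 408) - ((221 - 1*130) + 29*(-10))*O = (-960*(11*2 - 12) + 408) - ((221 - 1*130) + 29*(-10))*841 = (-960*(22 - 12) + 408) - ((221 - 130) - 290)*841 = (-960*10 + 408) - (91 - 290)*841 = (-9600 + 408) - (-199)*841 = -9192 - 1*(-167359) = -9192 + 167359 = 158167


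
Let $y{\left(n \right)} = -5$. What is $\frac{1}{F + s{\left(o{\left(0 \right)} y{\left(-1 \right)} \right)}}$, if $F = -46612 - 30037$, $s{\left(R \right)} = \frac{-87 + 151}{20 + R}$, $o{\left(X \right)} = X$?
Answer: $- \frac{5}{383229} \approx -1.3047 \cdot 10^{-5}$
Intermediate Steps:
$s{\left(R \right)} = \frac{64}{20 + R}$
$F = -76649$ ($F = -46612 - 30037 = -76649$)
$\frac{1}{F + s{\left(o{\left(0 \right)} y{\left(-1 \right)} \right)}} = \frac{1}{-76649 + \frac{64}{20 + 0 \left(-5\right)}} = \frac{1}{-76649 + \frac{64}{20 + 0}} = \frac{1}{-76649 + \frac{64}{20}} = \frac{1}{-76649 + 64 \cdot \frac{1}{20}} = \frac{1}{-76649 + \frac{16}{5}} = \frac{1}{- \frac{383229}{5}} = - \frac{5}{383229}$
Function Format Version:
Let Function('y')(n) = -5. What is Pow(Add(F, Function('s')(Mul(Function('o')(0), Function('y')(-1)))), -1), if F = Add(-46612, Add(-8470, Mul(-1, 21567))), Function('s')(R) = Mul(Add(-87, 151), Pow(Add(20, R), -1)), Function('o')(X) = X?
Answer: Rational(-5, 383229) ≈ -1.3047e-5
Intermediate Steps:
Function('s')(R) = Mul(64, Pow(Add(20, R), -1))
F = -76649 (F = Add(-46612, Add(-8470, -21567)) = Add(-46612, -30037) = -76649)
Pow(Add(F, Function('s')(Mul(Function('o')(0), Function('y')(-1)))), -1) = Pow(Add(-76649, Mul(64, Pow(Add(20, Mul(0, -5)), -1))), -1) = Pow(Add(-76649, Mul(64, Pow(Add(20, 0), -1))), -1) = Pow(Add(-76649, Mul(64, Pow(20, -1))), -1) = Pow(Add(-76649, Mul(64, Rational(1, 20))), -1) = Pow(Add(-76649, Rational(16, 5)), -1) = Pow(Rational(-383229, 5), -1) = Rational(-5, 383229)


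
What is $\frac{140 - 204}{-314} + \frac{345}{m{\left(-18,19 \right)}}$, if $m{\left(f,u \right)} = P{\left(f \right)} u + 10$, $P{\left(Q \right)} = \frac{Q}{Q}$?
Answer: $\frac{55093}{4553} \approx 12.1$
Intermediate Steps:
$P{\left(Q \right)} = 1$
$m{\left(f,u \right)} = 10 + u$ ($m{\left(f,u \right)} = 1 u + 10 = u + 10 = 10 + u$)
$\frac{140 - 204}{-314} + \frac{345}{m{\left(-18,19 \right)}} = \frac{140 - 204}{-314} + \frac{345}{10 + 19} = \left(-64\right) \left(- \frac{1}{314}\right) + \frac{345}{29} = \frac{32}{157} + 345 \cdot \frac{1}{29} = \frac{32}{157} + \frac{345}{29} = \frac{55093}{4553}$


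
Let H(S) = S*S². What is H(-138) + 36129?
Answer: -2591943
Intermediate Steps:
H(S) = S³
H(-138) + 36129 = (-138)³ + 36129 = -2628072 + 36129 = -2591943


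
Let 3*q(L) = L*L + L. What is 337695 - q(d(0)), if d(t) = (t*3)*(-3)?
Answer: 337695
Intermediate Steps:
d(t) = -9*t (d(t) = (3*t)*(-3) = -9*t)
q(L) = L/3 + L²/3 (q(L) = (L*L + L)/3 = (L² + L)/3 = (L + L²)/3 = L/3 + L²/3)
337695 - q(d(0)) = 337695 - (-9*0)*(1 - 9*0)/3 = 337695 - 0*(1 + 0)/3 = 337695 - 0/3 = 337695 - 1*0 = 337695 + 0 = 337695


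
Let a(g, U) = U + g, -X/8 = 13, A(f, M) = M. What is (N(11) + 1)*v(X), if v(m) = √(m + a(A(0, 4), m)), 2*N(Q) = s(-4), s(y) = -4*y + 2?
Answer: 20*I*√51 ≈ 142.83*I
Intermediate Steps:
s(y) = 2 - 4*y
X = -104 (X = -8*13 = -104)
N(Q) = 9 (N(Q) = (2 - 4*(-4))/2 = (2 + 16)/2 = (½)*18 = 9)
v(m) = √(4 + 2*m) (v(m) = √(m + (m + 4)) = √(m + (4 + m)) = √(4 + 2*m))
(N(11) + 1)*v(X) = (9 + 1)*√(4 + 2*(-104)) = 10*√(4 - 208) = 10*√(-204) = 10*(2*I*√51) = 20*I*√51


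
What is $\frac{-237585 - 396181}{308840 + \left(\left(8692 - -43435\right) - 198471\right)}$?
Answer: $- \frac{316883}{81248} \approx -3.9002$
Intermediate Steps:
$\frac{-237585 - 396181}{308840 + \left(\left(8692 - -43435\right) - 198471\right)} = - \frac{633766}{308840 + \left(\left(8692 + 43435\right) - 198471\right)} = - \frac{633766}{308840 + \left(52127 - 198471\right)} = - \frac{633766}{308840 - 146344} = - \frac{633766}{162496} = \left(-633766\right) \frac{1}{162496} = - \frac{316883}{81248}$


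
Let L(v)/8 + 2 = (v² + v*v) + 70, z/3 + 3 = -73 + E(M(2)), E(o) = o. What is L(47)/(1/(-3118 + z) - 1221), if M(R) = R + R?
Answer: -119650592/4070815 ≈ -29.392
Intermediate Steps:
M(R) = 2*R
z = -216 (z = -9 + 3*(-73 + 2*2) = -9 + 3*(-73 + 4) = -9 + 3*(-69) = -9 - 207 = -216)
L(v) = 544 + 16*v² (L(v) = -16 + 8*((v² + v*v) + 70) = -16 + 8*((v² + v²) + 70) = -16 + 8*(2*v² + 70) = -16 + 8*(70 + 2*v²) = -16 + (560 + 16*v²) = 544 + 16*v²)
L(47)/(1/(-3118 + z) - 1221) = (544 + 16*47²)/(1/(-3118 - 216) - 1221) = (544 + 16*2209)/(1/(-3334) - 1221) = (544 + 35344)/(-1/3334 - 1221) = 35888/(-4070815/3334) = 35888*(-3334/4070815) = -119650592/4070815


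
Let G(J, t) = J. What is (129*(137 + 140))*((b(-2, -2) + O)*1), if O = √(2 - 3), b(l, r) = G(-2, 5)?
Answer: -71466 + 35733*I ≈ -71466.0 + 35733.0*I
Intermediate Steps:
b(l, r) = -2
O = I (O = √(-1) = I ≈ 1.0*I)
(129*(137 + 140))*((b(-2, -2) + O)*1) = (129*(137 + 140))*((-2 + I)*1) = (129*277)*(-2 + I) = 35733*(-2 + I) = -71466 + 35733*I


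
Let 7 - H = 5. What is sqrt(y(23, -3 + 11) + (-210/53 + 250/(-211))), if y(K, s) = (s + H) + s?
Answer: sqrt(1607377322)/11183 ≈ 3.5851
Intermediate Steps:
H = 2 (H = 7 - 1*5 = 7 - 5 = 2)
y(K, s) = 2 + 2*s (y(K, s) = (s + 2) + s = (2 + s) + s = 2 + 2*s)
sqrt(y(23, -3 + 11) + (-210/53 + 250/(-211))) = sqrt((2 + 2*(-3 + 11)) + (-210/53 + 250/(-211))) = sqrt((2 + 2*8) + (-210*1/53 + 250*(-1/211))) = sqrt((2 + 16) + (-210/53 - 250/211)) = sqrt(18 - 57560/11183) = sqrt(143734/11183) = sqrt(1607377322)/11183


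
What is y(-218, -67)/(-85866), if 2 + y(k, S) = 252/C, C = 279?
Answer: 17/1330923 ≈ 1.2773e-5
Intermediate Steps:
y(k, S) = -34/31 (y(k, S) = -2 + 252/279 = -2 + 252*(1/279) = -2 + 28/31 = -34/31)
y(-218, -67)/(-85866) = -34/31/(-85866) = -34/31*(-1/85866) = 17/1330923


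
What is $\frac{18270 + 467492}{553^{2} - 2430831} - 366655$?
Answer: $- \frac{389575213586}{1062511} \approx -3.6666 \cdot 10^{5}$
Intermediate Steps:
$\frac{18270 + 467492}{553^{2} - 2430831} - 366655 = \frac{485762}{305809 - 2430831} - 366655 = \frac{485762}{-2125022} - 366655 = 485762 \left(- \frac{1}{2125022}\right) - 366655 = - \frac{242881}{1062511} - 366655 = - \frac{389575213586}{1062511}$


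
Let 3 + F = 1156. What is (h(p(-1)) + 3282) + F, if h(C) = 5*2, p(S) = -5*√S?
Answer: 4445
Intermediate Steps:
F = 1153 (F = -3 + 1156 = 1153)
h(C) = 10
(h(p(-1)) + 3282) + F = (10 + 3282) + 1153 = 3292 + 1153 = 4445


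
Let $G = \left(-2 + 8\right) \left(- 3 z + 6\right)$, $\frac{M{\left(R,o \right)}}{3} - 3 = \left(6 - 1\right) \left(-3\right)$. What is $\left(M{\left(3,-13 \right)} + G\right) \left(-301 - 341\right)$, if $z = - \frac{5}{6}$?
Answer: $-9630$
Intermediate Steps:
$z = - \frac{5}{6}$ ($z = \left(-5\right) \frac{1}{6} = - \frac{5}{6} \approx -0.83333$)
$M{\left(R,o \right)} = -36$ ($M{\left(R,o \right)} = 9 + 3 \left(6 - 1\right) \left(-3\right) = 9 + 3 \cdot 5 \left(-3\right) = 9 + 3 \left(-15\right) = 9 - 45 = -36$)
$G = 51$ ($G = \left(-2 + 8\right) \left(\left(-3\right) \left(- \frac{5}{6}\right) + 6\right) = 6 \left(\frac{5}{2} + 6\right) = 6 \cdot \frac{17}{2} = 51$)
$\left(M{\left(3,-13 \right)} + G\right) \left(-301 - 341\right) = \left(-36 + 51\right) \left(-301 - 341\right) = 15 \left(-642\right) = -9630$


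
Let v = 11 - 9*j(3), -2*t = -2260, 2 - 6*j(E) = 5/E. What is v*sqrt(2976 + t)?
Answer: 21*sqrt(4106)/2 ≈ 672.82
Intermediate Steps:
j(E) = 1/3 - 5/(6*E)
t = 1130 (t = -1/2*(-2260) = 1130)
v = 21/2 (v = 11 - 3*(-5 + 2*3)/(2*3) = 11 - 3*(-5 + 6)/(2*3) = 11 - 3/(2*3) = 11 - 9*1/18 = 11 - 1/2 = 21/2 ≈ 10.500)
v*sqrt(2976 + t) = 21*sqrt(2976 + 1130)/2 = 21*sqrt(4106)/2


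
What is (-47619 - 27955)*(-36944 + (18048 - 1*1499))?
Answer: 1541331730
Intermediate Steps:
(-47619 - 27955)*(-36944 + (18048 - 1*1499)) = -75574*(-36944 + (18048 - 1499)) = -75574*(-36944 + 16549) = -75574*(-20395) = 1541331730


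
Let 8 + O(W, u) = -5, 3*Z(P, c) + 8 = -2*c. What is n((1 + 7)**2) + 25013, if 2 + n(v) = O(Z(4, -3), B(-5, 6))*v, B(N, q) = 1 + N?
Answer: 24179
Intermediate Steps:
Z(P, c) = -8/3 - 2*c/3 (Z(P, c) = -8/3 + (-2*c)/3 = -8/3 - 2*c/3)
O(W, u) = -13 (O(W, u) = -8 - 5 = -13)
n(v) = -2 - 13*v
n((1 + 7)**2) + 25013 = (-2 - 13*(1 + 7)**2) + 25013 = (-2 - 13*8**2) + 25013 = (-2 - 13*64) + 25013 = (-2 - 832) + 25013 = -834 + 25013 = 24179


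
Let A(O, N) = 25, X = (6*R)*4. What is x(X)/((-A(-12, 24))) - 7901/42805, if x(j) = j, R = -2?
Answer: 371423/214025 ≈ 1.7354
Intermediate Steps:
X = -48 (X = (6*(-2))*4 = -12*4 = -48)
x(X)/((-A(-12, 24))) - 7901/42805 = -48/((-1*25)) - 7901/42805 = -48/(-25) - 7901*1/42805 = -48*(-1/25) - 7901/42805 = 48/25 - 7901/42805 = 371423/214025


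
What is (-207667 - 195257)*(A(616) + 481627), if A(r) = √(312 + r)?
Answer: -194059077348 - 1611696*√58 ≈ -1.9407e+11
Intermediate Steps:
(-207667 - 195257)*(A(616) + 481627) = (-207667 - 195257)*(√(312 + 616) + 481627) = -402924*(√928 + 481627) = -402924*(4*√58 + 481627) = -402924*(481627 + 4*√58) = -194059077348 - 1611696*√58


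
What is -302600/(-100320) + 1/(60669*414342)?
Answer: 31694468741563/10507564785564 ≈ 3.0163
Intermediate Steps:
-302600/(-100320) + 1/(60669*414342) = -302600*(-1/100320) + (1/60669)*(1/414342) = 7565/2508 + 1/25137714798 = 31694468741563/10507564785564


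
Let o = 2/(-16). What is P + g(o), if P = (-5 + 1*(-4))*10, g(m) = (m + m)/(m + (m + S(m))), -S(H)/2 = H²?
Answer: -802/9 ≈ -89.111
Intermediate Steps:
S(H) = -2*H²
o = -⅛ (o = 2*(-1/16) = -⅛ ≈ -0.12500)
g(m) = 2*m/(-2*m² + 2*m) (g(m) = (m + m)/(m + (m - 2*m²)) = (2*m)/(-2*m² + 2*m) = 2*m/(-2*m² + 2*m))
P = -90 (P = (-5 - 4)*10 = -9*10 = -90)
P + g(o) = -90 - 1/(-1 - ⅛) = -90 - 1/(-9/8) = -90 - 1*(-8/9) = -90 + 8/9 = -802/9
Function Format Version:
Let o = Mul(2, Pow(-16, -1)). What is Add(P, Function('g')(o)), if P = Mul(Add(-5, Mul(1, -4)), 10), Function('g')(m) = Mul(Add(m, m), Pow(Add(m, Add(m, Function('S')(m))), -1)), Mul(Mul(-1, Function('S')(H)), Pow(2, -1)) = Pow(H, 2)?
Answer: Rational(-802, 9) ≈ -89.111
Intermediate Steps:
Function('S')(H) = Mul(-2, Pow(H, 2))
o = Rational(-1, 8) (o = Mul(2, Rational(-1, 16)) = Rational(-1, 8) ≈ -0.12500)
Function('g')(m) = Mul(2, m, Pow(Add(Mul(-2, Pow(m, 2)), Mul(2, m)), -1)) (Function('g')(m) = Mul(Add(m, m), Pow(Add(m, Add(m, Mul(-2, Pow(m, 2)))), -1)) = Mul(Mul(2, m), Pow(Add(Mul(-2, Pow(m, 2)), Mul(2, m)), -1)) = Mul(2, m, Pow(Add(Mul(-2, Pow(m, 2)), Mul(2, m)), -1)))
P = -90 (P = Mul(Add(-5, -4), 10) = Mul(-9, 10) = -90)
Add(P, Function('g')(o)) = Add(-90, Mul(-1, Pow(Add(-1, Rational(-1, 8)), -1))) = Add(-90, Mul(-1, Pow(Rational(-9, 8), -1))) = Add(-90, Mul(-1, Rational(-8, 9))) = Add(-90, Rational(8, 9)) = Rational(-802, 9)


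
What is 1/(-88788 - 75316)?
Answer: -1/164104 ≈ -6.0937e-6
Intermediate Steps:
1/(-88788 - 75316) = 1/(-164104) = -1/164104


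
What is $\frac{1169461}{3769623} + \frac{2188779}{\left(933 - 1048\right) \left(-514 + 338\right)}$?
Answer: $\frac{68384640917}{630555120} \approx 108.45$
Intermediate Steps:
$\frac{1169461}{3769623} + \frac{2188779}{\left(933 - 1048\right) \left(-514 + 338\right)} = 1169461 \cdot \frac{1}{3769623} + \frac{2188779}{\left(-115\right) \left(-176\right)} = \frac{1169461}{3769623} + \frac{2188779}{20240} = \frac{68384640917}{630555120}$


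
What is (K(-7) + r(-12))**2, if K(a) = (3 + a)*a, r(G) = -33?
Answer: 25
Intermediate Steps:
K(a) = a*(3 + a)
(K(-7) + r(-12))**2 = (-7*(3 - 7) - 33)**2 = (-7*(-4) - 33)**2 = (28 - 33)**2 = (-5)**2 = 25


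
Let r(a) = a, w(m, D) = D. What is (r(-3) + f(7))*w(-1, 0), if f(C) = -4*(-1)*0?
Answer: 0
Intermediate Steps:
f(C) = 0 (f(C) = 4*0 = 0)
(r(-3) + f(7))*w(-1, 0) = (-3 + 0)*0 = -3*0 = 0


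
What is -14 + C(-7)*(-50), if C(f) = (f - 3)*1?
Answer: 486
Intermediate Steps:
C(f) = -3 + f (C(f) = (-3 + f)*1 = -3 + f)
-14 + C(-7)*(-50) = -14 + (-3 - 7)*(-50) = -14 - 10*(-50) = -14 + 500 = 486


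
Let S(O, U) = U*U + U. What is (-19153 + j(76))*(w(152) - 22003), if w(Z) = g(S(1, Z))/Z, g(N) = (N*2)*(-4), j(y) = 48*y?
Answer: 360134635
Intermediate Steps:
S(O, U) = U + U**2 (S(O, U) = U**2 + U = U + U**2)
g(N) = -8*N (g(N) = (2*N)*(-4) = -8*N)
w(Z) = -8 - 8*Z (w(Z) = (-8*Z*(1 + Z))/Z = -8 - 8*Z)
(-19153 + j(76))*(w(152) - 22003) = (-19153 + 48*76)*((-8 - 8*152) - 22003) = (-19153 + 3648)*((-8 - 1216) - 22003) = -15505*(-1224 - 22003) = -15505*(-23227) = 360134635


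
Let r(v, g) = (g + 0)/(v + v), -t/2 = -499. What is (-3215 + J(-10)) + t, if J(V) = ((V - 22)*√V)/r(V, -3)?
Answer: -2217 - 640*I*√10/3 ≈ -2217.0 - 674.62*I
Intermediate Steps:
t = 998 (t = -2*(-499) = 998)
r(v, g) = g/(2*v) (r(v, g) = g/((2*v)) = g*(1/(2*v)) = g/(2*v))
J(V) = -2*V^(3/2)*(-22 + V)/3 (J(V) = ((V - 22)*√V)/(((½)*(-3)/V)) = ((-22 + V)*√V)/((-3/(2*V))) = (√V*(-22 + V))*(-2*V/3) = -2*V^(3/2)*(-22 + V)/3)
(-3215 + J(-10)) + t = (-3215 + 2*(-10)^(3/2)*(22 - 1*(-10))/3) + 998 = (-3215 + 2*(-10*I*√10)*(22 + 10)/3) + 998 = (-3215 + (⅔)*(-10*I*√10)*32) + 998 = (-3215 - 640*I*√10/3) + 998 = -2217 - 640*I*√10/3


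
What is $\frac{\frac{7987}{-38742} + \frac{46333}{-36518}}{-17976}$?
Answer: $\frac{18631271}{227072247138} \approx 8.205 \cdot 10^{-5}$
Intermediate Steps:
$\frac{\frac{7987}{-38742} + \frac{46333}{-36518}}{-17976} = \left(7987 \left(- \frac{1}{38742}\right) + 46333 \left(- \frac{1}{36518}\right)\right) \left(- \frac{1}{17976}\right) = \left(- \frac{7987}{38742} - \frac{46333}{36518}\right) \left(- \frac{1}{17976}\right) = \left(- \frac{521675588}{353695089}\right) \left(- \frac{1}{17976}\right) = \frac{18631271}{227072247138}$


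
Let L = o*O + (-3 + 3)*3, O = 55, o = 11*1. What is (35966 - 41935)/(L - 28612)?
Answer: 5969/28007 ≈ 0.21313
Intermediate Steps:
o = 11
L = 605 (L = 11*55 + (-3 + 3)*3 = 605 + 0*3 = 605 + 0 = 605)
(35966 - 41935)/(L - 28612) = (35966 - 41935)/(605 - 28612) = -5969/(-28007) = -5969*(-1/28007) = 5969/28007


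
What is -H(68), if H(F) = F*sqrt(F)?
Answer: -136*sqrt(17) ≈ -560.74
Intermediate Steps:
H(F) = F**(3/2)
-H(68) = -68**(3/2) = -136*sqrt(17)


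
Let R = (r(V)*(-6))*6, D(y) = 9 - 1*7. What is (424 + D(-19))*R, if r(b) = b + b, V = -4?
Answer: 122688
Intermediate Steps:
D(y) = 2 (D(y) = 9 - 7 = 2)
r(b) = 2*b
R = 288 (R = ((2*(-4))*(-6))*6 = -8*(-6)*6 = 48*6 = 288)
(424 + D(-19))*R = (424 + 2)*288 = 426*288 = 122688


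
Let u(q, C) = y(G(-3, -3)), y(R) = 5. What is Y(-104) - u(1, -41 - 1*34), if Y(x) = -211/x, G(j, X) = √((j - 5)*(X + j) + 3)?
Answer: -309/104 ≈ -2.9712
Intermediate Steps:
G(j, X) = √(3 + (-5 + j)*(X + j)) (G(j, X) = √((-5 + j)*(X + j) + 3) = √(3 + (-5 + j)*(X + j)))
u(q, C) = 5
Y(-104) - u(1, -41 - 1*34) = -211/(-104) - 1*5 = -211*(-1/104) - 5 = 211/104 - 5 = -309/104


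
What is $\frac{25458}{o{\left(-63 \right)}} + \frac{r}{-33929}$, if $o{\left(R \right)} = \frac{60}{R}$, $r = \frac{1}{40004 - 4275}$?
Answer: $- \frac{324045132362479}{12122492410} \approx -26731.0$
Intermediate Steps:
$r = \frac{1}{35729}$ ($r = \frac{1}{40004 + \left(-16024 + 11749\right)} = \frac{1}{40004 - 4275} = \frac{1}{35729} \approx 2.7988 \cdot 10^{-5}$)
$\frac{25458}{o{\left(-63 \right)}} + \frac{r}{-33929} = \frac{25458}{60 \frac{1}{-63}} + \frac{1}{35729 \left(-33929\right)} = \frac{25458}{60 \left(- \frac{1}{63}\right)} + \frac{1}{35729} \left(- \frac{1}{33929}\right) = \frac{25458}{- \frac{20}{21}} - \frac{1}{1212249241} = 25458 \left(- \frac{21}{20}\right) - \frac{1}{1212249241} = - \frac{267309}{10} - \frac{1}{1212249241} = - \frac{324045132362479}{12122492410}$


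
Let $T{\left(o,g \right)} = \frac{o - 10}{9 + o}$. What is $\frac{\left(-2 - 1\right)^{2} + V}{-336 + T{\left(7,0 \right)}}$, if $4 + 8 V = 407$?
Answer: $- \frac{950}{5379} \approx -0.17661$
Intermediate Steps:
$V = \frac{403}{8}$ ($V = - \frac{1}{2} + \frac{1}{8} \cdot 407 = - \frac{1}{2} + \frac{407}{8} = \frac{403}{8} \approx 50.375$)
$T{\left(o,g \right)} = \frac{-10 + o}{9 + o}$
$\frac{\left(-2 - 1\right)^{2} + V}{-336 + T{\left(7,0 \right)}} = \frac{\left(-2 - 1\right)^{2} + \frac{403}{8}}{-336 + \frac{-10 + 7}{9 + 7}} = \frac{\left(-3\right)^{2} + \frac{403}{8}}{-336 + \frac{1}{16} \left(-3\right)} = \frac{9 + \frac{403}{8}}{-336 + \frac{1}{16} \left(-3\right)} = \frac{475}{8 \left(-336 - \frac{3}{16}\right)} = \frac{475}{8 \left(- \frac{5379}{16}\right)} = \frac{475}{8} \left(- \frac{16}{5379}\right) = - \frac{950}{5379}$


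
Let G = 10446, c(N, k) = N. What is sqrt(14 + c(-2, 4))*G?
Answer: 20892*sqrt(3) ≈ 36186.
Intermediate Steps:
sqrt(14 + c(-2, 4))*G = sqrt(14 - 2)*10446 = sqrt(12)*10446 = (2*sqrt(3))*10446 = 20892*sqrt(3)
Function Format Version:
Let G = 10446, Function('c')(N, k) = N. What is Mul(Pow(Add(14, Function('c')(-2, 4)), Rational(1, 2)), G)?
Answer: Mul(20892, Pow(3, Rational(1, 2))) ≈ 36186.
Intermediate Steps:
Mul(Pow(Add(14, Function('c')(-2, 4)), Rational(1, 2)), G) = Mul(Pow(Add(14, -2), Rational(1, 2)), 10446) = Mul(Pow(12, Rational(1, 2)), 10446) = Mul(Mul(2, Pow(3, Rational(1, 2))), 10446) = Mul(20892, Pow(3, Rational(1, 2)))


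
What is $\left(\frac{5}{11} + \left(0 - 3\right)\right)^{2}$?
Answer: $\frac{784}{121} \approx 6.4793$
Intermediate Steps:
$\left(\frac{5}{11} + \left(0 - 3\right)\right)^{2} = \left(5 \cdot \frac{1}{11} - 3\right)^{2} = \left(\frac{5}{11} - 3\right)^{2} = \left(- \frac{28}{11}\right)^{2} = \frac{784}{121}$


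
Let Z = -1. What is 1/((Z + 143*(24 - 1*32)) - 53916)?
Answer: -1/55061 ≈ -1.8162e-5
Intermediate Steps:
1/((Z + 143*(24 - 1*32)) - 53916) = 1/((-1 + 143*(24 - 1*32)) - 53916) = 1/((-1 + 143*(24 - 32)) - 53916) = 1/((-1 + 143*(-8)) - 53916) = 1/((-1 - 1144) - 53916) = 1/(-1145 - 53916) = 1/(-55061) = -1/55061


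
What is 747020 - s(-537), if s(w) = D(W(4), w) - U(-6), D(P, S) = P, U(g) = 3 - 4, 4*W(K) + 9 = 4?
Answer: 2988081/4 ≈ 7.4702e+5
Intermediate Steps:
W(K) = -5/4 (W(K) = -9/4 + (¼)*4 = -9/4 + 1 = -5/4)
U(g) = -1
s(w) = -¼ (s(w) = -5/4 - 1*(-1) = -5/4 + 1 = -¼)
747020 - s(-537) = 747020 - 1*(-¼) = 747020 + ¼ = 2988081/4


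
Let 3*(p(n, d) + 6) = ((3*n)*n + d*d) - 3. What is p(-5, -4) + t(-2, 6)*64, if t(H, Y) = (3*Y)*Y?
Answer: 20806/3 ≈ 6935.3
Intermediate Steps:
p(n, d) = -7 + n² + d²/3 (p(n, d) = -6 + (((3*n)*n + d*d) - 3)/3 = -6 + ((3*n² + d²) - 3)/3 = -6 + ((d² + 3*n²) - 3)/3 = -6 + (-3 + d² + 3*n²)/3 = -6 + (-1 + n² + d²/3) = -7 + n² + d²/3)
t(H, Y) = 3*Y²
p(-5, -4) + t(-2, 6)*64 = (-7 + (-5)² + (⅓)*(-4)²) + (3*6²)*64 = (-7 + 25 + (⅓)*16) + (3*36)*64 = (-7 + 25 + 16/3) + 108*64 = 70/3 + 6912 = 20806/3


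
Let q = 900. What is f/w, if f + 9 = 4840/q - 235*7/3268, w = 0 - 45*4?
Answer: 606709/26470800 ≈ 0.022920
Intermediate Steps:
w = -180 (w = 0 - 180 = -180)
f = -606709/147060 (f = -9 + (4840/900 - 235*7/3268) = -9 + (4840*(1/900) - 1645*1/3268) = -9 + (242/45 - 1645/3268) = -9 + 716831/147060 = -606709/147060 ≈ -4.1256)
f/w = -606709/147060/(-180) = -606709/147060*(-1/180) = 606709/26470800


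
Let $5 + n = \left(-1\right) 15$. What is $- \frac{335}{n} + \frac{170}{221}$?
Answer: $\frac{911}{52} \approx 17.519$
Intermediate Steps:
$n = -20$ ($n = -5 - 15 = -20$)
$- \frac{335}{n} + \frac{170}{221} = - \frac{335}{-20} + \frac{170}{221} = \left(-335\right) \left(- \frac{1}{20}\right) + 170 \cdot \frac{1}{221} = \frac{67}{4} + \frac{10}{13} = \frac{911}{52}$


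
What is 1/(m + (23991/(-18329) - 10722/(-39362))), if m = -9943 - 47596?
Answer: -360733049/20756592811513 ≈ -1.7379e-5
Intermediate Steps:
m = -57539
1/(m + (23991/(-18329) - 10722/(-39362))) = 1/(-57539 + (23991/(-18329) - 10722/(-39362))) = 1/(-57539 + (23991*(-1/18329) - 10722*(-1/39362))) = 1/(-57539 + (-23991/18329 + 5361/19681)) = 1/(-57539 - 373905102/360733049) = 1/(-20756592811513/360733049) = -360733049/20756592811513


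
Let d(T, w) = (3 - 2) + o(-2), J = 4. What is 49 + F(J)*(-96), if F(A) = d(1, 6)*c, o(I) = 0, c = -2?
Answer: 241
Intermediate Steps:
d(T, w) = 1 (d(T, w) = (3 - 2) + 0 = 1 + 0 = 1)
F(A) = -2 (F(A) = 1*(-2) = -2)
49 + F(J)*(-96) = 49 - 2*(-96) = 49 + 192 = 241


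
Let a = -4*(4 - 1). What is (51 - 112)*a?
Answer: 732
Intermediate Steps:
a = -12 (a = -4*3 = -12)
(51 - 112)*a = (51 - 112)*(-12) = -61*(-12) = 732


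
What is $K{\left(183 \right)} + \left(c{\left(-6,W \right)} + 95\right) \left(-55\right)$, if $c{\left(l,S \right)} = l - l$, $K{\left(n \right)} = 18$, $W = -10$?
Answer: $-5207$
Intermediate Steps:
$c{\left(l,S \right)} = 0$
$K{\left(183 \right)} + \left(c{\left(-6,W \right)} + 95\right) \left(-55\right) = 18 + \left(0 + 95\right) \left(-55\right) = 18 + 95 \left(-55\right) = 18 - 5225 = -5207$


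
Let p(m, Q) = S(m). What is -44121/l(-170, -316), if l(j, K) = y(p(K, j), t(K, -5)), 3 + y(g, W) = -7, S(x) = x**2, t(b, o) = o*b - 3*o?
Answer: 44121/10 ≈ 4412.1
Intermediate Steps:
t(b, o) = -3*o + b*o (t(b, o) = b*o - 3*o = -3*o + b*o)
p(m, Q) = m**2
y(g, W) = -10 (y(g, W) = -3 - 7 = -10)
l(j, K) = -10
-44121/l(-170, -316) = -44121/(-10) = -44121*(-1/10) = 44121/10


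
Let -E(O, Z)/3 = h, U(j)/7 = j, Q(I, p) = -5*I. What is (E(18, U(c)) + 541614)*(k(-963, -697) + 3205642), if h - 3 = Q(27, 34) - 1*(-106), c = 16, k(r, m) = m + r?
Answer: 1735571417544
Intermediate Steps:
U(j) = 7*j
h = -26 (h = 3 + (-5*27 - 1*(-106)) = 3 + (-135 + 106) = 3 - 29 = -26)
E(O, Z) = 78 (E(O, Z) = -3*(-26) = 78)
(E(18, U(c)) + 541614)*(k(-963, -697) + 3205642) = (78 + 541614)*((-697 - 963) + 3205642) = 541692*(-1660 + 3205642) = 541692*3203982 = 1735571417544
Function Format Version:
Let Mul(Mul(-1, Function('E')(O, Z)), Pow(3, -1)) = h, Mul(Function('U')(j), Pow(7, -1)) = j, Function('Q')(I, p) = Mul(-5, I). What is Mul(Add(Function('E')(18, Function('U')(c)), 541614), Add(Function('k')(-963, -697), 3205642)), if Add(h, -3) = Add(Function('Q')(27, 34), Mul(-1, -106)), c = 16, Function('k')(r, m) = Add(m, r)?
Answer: 1735571417544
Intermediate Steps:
Function('U')(j) = Mul(7, j)
h = -26 (h = Add(3, Add(Mul(-5, 27), Mul(-1, -106))) = Add(3, Add(-135, 106)) = Add(3, -29) = -26)
Function('E')(O, Z) = 78 (Function('E')(O, Z) = Mul(-3, -26) = 78)
Mul(Add(Function('E')(18, Function('U')(c)), 541614), Add(Function('k')(-963, -697), 3205642)) = Mul(Add(78, 541614), Add(Add(-697, -963), 3205642)) = Mul(541692, Add(-1660, 3205642)) = Mul(541692, 3203982) = 1735571417544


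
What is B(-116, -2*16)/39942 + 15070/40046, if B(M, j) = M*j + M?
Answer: 186482839/399879333 ≈ 0.46635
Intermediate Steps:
B(M, j) = M + M*j
B(-116, -2*16)/39942 + 15070/40046 = -116*(1 - 2*16)/39942 + 15070/40046 = -116*(1 - 32)*(1/39942) + 15070*(1/40046) = -116*(-31)*(1/39942) + 7535/20023 = 3596*(1/39942) + 7535/20023 = 1798/19971 + 7535/20023 = 186482839/399879333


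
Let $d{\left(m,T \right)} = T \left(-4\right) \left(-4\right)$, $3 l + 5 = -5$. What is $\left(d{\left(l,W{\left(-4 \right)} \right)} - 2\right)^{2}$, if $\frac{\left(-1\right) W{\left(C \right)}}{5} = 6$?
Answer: $232324$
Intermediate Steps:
$l = - \frac{10}{3}$ ($l = - \frac{5}{3} + \frac{1}{3} \left(-5\right) = - \frac{5}{3} - \frac{5}{3} = - \frac{10}{3} \approx -3.3333$)
$W{\left(C \right)} = -30$ ($W{\left(C \right)} = \left(-5\right) 6 = -30$)
$d{\left(m,T \right)} = 16 T$ ($d{\left(m,T \right)} = - 4 T \left(-4\right) = 16 T$)
$\left(d{\left(l,W{\left(-4 \right)} \right)} - 2\right)^{2} = \left(16 \left(-30\right) - 2\right)^{2} = \left(-480 - 2\right)^{2} = \left(-482\right)^{2} = 232324$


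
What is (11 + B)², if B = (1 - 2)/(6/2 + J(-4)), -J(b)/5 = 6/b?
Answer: 52441/441 ≈ 118.91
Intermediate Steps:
J(b) = -30/b
B = -2/21 (B = (1 - 2)/(6/2 - 30/(-4)) = -1/(6*(½) - 30*(-¼)) = -1/(3 + 15/2) = -1/21/2 = -1*2/21 = -2/21 ≈ -0.095238)
(11 + B)² = (11 - 2/21)² = (229/21)² = 52441/441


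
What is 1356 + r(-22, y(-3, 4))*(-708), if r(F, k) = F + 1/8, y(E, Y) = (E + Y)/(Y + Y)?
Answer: 33687/2 ≈ 16844.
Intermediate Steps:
y(E, Y) = (E + Y)/(2*Y) (y(E, Y) = (E + Y)/((2*Y)) = (E + Y)*(1/(2*Y)) = (E + Y)/(2*Y))
r(F, k) = 1/8 + F (r(F, k) = F + 1/8 = 1/8 + F)
1356 + r(-22, y(-3, 4))*(-708) = 1356 + (1/8 - 22)*(-708) = 1356 - 175/8*(-708) = 1356 + 30975/2 = 33687/2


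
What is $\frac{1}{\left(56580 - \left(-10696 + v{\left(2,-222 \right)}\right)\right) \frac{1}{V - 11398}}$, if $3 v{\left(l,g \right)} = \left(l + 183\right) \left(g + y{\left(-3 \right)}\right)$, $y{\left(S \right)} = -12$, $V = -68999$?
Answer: $- \frac{80397}{81706} \approx -0.98398$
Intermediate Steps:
$v{\left(l,g \right)} = \frac{\left(-12 + g\right) \left(183 + l\right)}{3}$ ($v{\left(l,g \right)} = \frac{\left(l + 183\right) \left(g - 12\right)}{3} = \frac{\left(183 + l\right) \left(-12 + g\right)}{3} = \frac{\left(-12 + g\right) \left(183 + l\right)}{3}$)
$\frac{1}{\left(56580 - \left(-10696 + v{\left(2,-222 \right)}\right)\right) \frac{1}{V - 11398}} = \frac{1}{\left(56580 - \left(-11428 - 13542 - 8 + \frac{1}{3} \left(-222\right) 2\right)\right) \frac{1}{-68999 - 11398}} = \frac{1}{\left(56580 + \left(10696 - \left(-732 - 8 - 13542 - 148\right)\right)\right) \frac{1}{-80397}} = \frac{1}{\left(56580 + \left(10696 - -14430\right)\right) \left(- \frac{1}{80397}\right)} = \frac{1}{56580 + \left(10696 + 14430\right)} \left(-80397\right) = \frac{1}{56580 + 25126} \left(-80397\right) = \frac{1}{81706} \left(-80397\right) = - \frac{80397}{81706}$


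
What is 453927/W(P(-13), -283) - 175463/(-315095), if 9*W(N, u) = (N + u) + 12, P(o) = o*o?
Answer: -25240259909/630190 ≈ -40052.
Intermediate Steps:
P(o) = o²
W(N, u) = 4/3 + N/9 + u/9 (W(N, u) = ((N + u) + 12)/9 = (12 + N + u)/9 = 4/3 + N/9 + u/9)
453927/W(P(-13), -283) - 175463/(-315095) = 453927/(4/3 + (⅑)*(-13)² + (⅑)*(-283)) - 175463/(-315095) = 453927/(4/3 + (⅑)*169 - 283/9) - 175463*(-1/315095) = 453927/(4/3 + 169/9 - 283/9) + 175463/315095 = 453927/(-34/3) + 175463/315095 = 453927*(-3/34) + 175463/315095 = -1361781/34 + 175463/315095 = -25240259909/630190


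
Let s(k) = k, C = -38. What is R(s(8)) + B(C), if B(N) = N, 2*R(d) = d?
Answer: -34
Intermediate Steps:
R(d) = d/2
R(s(8)) + B(C) = (½)*8 - 38 = 4 - 38 = -34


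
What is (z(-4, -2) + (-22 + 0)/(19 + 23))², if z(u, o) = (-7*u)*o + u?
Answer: 1615441/441 ≈ 3663.1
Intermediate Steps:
z(u, o) = u - 7*o*u (z(u, o) = -7*o*u + u = u - 7*o*u)
(z(-4, -2) + (-22 + 0)/(19 + 23))² = (-4*(1 - 7*(-2)) + (-22 + 0)/(19 + 23))² = (-4*(1 + 14) - 22/42)² = (-4*15 - 22*1/42)² = (-60 - 11/21)² = (-1271/21)² = 1615441/441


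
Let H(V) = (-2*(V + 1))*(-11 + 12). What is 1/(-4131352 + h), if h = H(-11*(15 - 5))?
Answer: -1/4131134 ≈ -2.4206e-7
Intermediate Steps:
H(V) = -2 - 2*V (H(V) = -2*(1 + V)*1 = (-2 - 2*V)*1 = -2 - 2*V)
h = 218 (h = -2 - (-22)*(15 - 5) = -2 - (-22)*10 = -2 - 2*(-110) = -2 + 220 = 218)
1/(-4131352 + h) = 1/(-4131352 + 218) = 1/(-4131134) = -1/4131134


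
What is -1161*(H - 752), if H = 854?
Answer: -118422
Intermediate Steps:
-1161*(H - 752) = -1161*(854 - 752) = -1161*102 = -118422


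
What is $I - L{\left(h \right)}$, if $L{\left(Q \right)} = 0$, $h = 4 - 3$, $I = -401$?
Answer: $-401$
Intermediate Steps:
$h = 1$ ($h = 4 - 3 = 1$)
$I - L{\left(h \right)} = -401 - 0 = -401 + 0 = -401$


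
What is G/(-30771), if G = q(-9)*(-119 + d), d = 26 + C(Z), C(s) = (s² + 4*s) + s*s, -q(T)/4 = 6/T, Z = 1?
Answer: 232/30771 ≈ 0.0075396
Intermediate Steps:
q(T) = -24/T
C(s) = 2*s² + 4*s (C(s) = (s² + 4*s) + s² = 2*s² + 4*s)
d = 32 (d = 26 + 2*1*(2 + 1) = 26 + 2*1*3 = 26 + 6 = 32)
G = -232 (G = (-24/(-9))*(-119 + 32) = -24*(-⅑)*(-87) = (8/3)*(-87) = -232)
G/(-30771) = -232/(-30771) = -232*(-1/30771) = 232/30771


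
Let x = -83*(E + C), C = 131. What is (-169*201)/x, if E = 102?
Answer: 33969/19339 ≈ 1.7565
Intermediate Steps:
x = -19339 (x = -83*(102 + 131) = -83*233 = -19339)
(-169*201)/x = -169*201/(-19339) = -33969*(-1/19339) = 33969/19339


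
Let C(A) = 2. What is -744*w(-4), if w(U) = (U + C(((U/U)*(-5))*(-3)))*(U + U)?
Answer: -11904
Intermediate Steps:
w(U) = 2*U*(2 + U) (w(U) = (U + 2)*(U + U) = (2 + U)*(2*U) = 2*U*(2 + U))
-744*w(-4) = -1488*(-4)*(2 - 4) = -1488*(-4)*(-2) = -744*16 = -11904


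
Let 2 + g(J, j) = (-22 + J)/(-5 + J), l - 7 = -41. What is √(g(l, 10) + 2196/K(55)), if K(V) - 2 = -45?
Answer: I*√145211430/1677 ≈ 7.1857*I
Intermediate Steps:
l = -34 (l = 7 - 41 = -34)
K(V) = -43 (K(V) = 2 - 45 = -43)
g(J, j) = -2 + (-22 + J)/(-5 + J)
√(g(l, 10) + 2196/K(55)) = √((-12 - 1*(-34))/(-5 - 34) + 2196/(-43)) = √((-12 + 34)/(-39) + 2196*(-1/43)) = √(-1/39*22 - 2196/43) = √(-22/39 - 2196/43) = √(-86590/1677) = I*√145211430/1677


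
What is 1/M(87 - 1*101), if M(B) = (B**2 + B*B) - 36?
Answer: 1/356 ≈ 0.0028090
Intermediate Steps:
M(B) = -36 + 2*B**2 (M(B) = (B**2 + B**2) - 36 = 2*B**2 - 36 = -36 + 2*B**2)
1/M(87 - 1*101) = 1/(-36 + 2*(87 - 1*101)**2) = 1/(-36 + 2*(87 - 101)**2) = 1/(-36 + 2*(-14)**2) = 1/(-36 + 2*196) = 1/(-36 + 392) = 1/356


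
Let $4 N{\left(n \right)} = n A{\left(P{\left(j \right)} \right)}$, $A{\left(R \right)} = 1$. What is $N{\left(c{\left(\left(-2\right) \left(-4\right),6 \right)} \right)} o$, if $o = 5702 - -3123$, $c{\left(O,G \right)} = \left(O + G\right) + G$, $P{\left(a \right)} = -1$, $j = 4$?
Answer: $44125$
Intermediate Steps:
$c{\left(O,G \right)} = O + 2 G$ ($c{\left(O,G \right)} = \left(G + O\right) + G = O + 2 G$)
$N{\left(n \right)} = \frac{n}{4}$ ($N{\left(n \right)} = \frac{n 1}{4} = \frac{n}{4}$)
$o = 8825$ ($o = 5702 + 3123 = 8825$)
$N{\left(c{\left(\left(-2\right) \left(-4\right),6 \right)} \right)} o = \frac{\left(-2\right) \left(-4\right) + 2 \cdot 6}{4} \cdot 8825 = \frac{8 + 12}{4} \cdot 8825 = \frac{1}{4} \cdot 20 \cdot 8825 = 5 \cdot 8825 = 44125$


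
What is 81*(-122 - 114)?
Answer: -19116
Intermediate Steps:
81*(-122 - 114) = 81*(-236) = -19116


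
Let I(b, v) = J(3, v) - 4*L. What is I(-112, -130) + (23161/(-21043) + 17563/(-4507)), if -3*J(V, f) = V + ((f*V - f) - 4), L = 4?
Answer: 6259732035/94840801 ≈ 66.003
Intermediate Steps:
J(V, f) = 4/3 - V/3 + f/3 - V*f/3 (J(V, f) = -(V + ((f*V - f) - 4))/3 = -(V + ((V*f - f) - 4))/3 = -(V + ((-f + V*f) - 4))/3 = -(V + (-4 - f + V*f))/3 = -(-4 + V - f + V*f)/3 = 4/3 - V/3 + f/3 - V*f/3)
I(b, v) = -47/3 - 2*v/3 (I(b, v) = (4/3 - ⅓*3 + v/3 - ⅓*3*v) - 4*4 = (4/3 - 1 + v/3 - v) - 16 = (⅓ - 2*v/3) - 16 = -47/3 - 2*v/3)
I(-112, -130) + (23161/(-21043) + 17563/(-4507)) = (-47/3 - ⅔*(-130)) + (23161/(-21043) + 17563/(-4507)) = (-47/3 + 260/3) + (23161*(-1/21043) + 17563*(-1/4507)) = 71 + (-23161/21043 - 17563/4507) = 71 - 473964836/94840801 = 6259732035/94840801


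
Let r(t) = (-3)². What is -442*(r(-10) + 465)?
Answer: -209508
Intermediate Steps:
r(t) = 9
-442*(r(-10) + 465) = -442*(9 + 465) = -442*474 = -209508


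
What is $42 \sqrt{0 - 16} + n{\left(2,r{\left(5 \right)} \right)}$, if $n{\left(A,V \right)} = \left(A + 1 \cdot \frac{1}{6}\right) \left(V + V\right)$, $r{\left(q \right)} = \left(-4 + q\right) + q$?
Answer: $26 + 168 i \approx 26.0 + 168.0 i$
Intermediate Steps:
$r{\left(q \right)} = -4 + 2 q$
$n{\left(A,V \right)} = 2 V \left(\frac{1}{6} + A\right)$ ($n{\left(A,V \right)} = \left(A + 1 \cdot \frac{1}{6}\right) 2 V = \left(A + \frac{1}{6}\right) 2 V = \left(\frac{1}{6} + A\right) 2 V = 2 V \left(\frac{1}{6} + A\right)$)
$42 \sqrt{0 - 16} + n{\left(2,r{\left(5 \right)} \right)} = 42 \sqrt{0 - 16} + \frac{\left(-4 + 2 \cdot 5\right) \left(1 + 6 \cdot 2\right)}{3} = 42 \sqrt{-16} + \frac{\left(-4 + 10\right) \left(1 + 12\right)}{3} = 42 \cdot 4 i + \frac{1}{3} \cdot 6 \cdot 13 = 168 i + 26 = 26 + 168 i$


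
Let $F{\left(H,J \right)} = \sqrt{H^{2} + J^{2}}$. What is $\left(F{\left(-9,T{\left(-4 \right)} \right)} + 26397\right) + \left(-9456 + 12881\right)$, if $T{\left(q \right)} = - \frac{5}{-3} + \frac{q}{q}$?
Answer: $29822 + \frac{\sqrt{793}}{3} \approx 29831.0$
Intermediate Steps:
$T{\left(q \right)} = \frac{8}{3}$ ($T{\left(q \right)} = \left(-5\right) \left(- \frac{1}{3}\right) + 1 = \frac{5}{3} + 1 = \frac{8}{3}$)
$\left(F{\left(-9,T{\left(-4 \right)} \right)} + 26397\right) + \left(-9456 + 12881\right) = \left(\sqrt{\left(-9\right)^{2} + \left(\frac{8}{3}\right)^{2}} + 26397\right) + \left(-9456 + 12881\right) = \left(\sqrt{81 + \frac{64}{9}} + 26397\right) + 3425 = \left(\sqrt{\frac{793}{9}} + 26397\right) + 3425 = \left(\frac{\sqrt{793}}{3} + 26397\right) + 3425 = \left(26397 + \frac{\sqrt{793}}{3}\right) + 3425 = 29822 + \frac{\sqrt{793}}{3}$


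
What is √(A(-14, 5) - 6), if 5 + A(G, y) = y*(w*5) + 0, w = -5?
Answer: 2*I*√34 ≈ 11.662*I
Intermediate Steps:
A(G, y) = -5 - 25*y (A(G, y) = -5 + (y*(-5*5) + 0) = -5 + (y*(-25) + 0) = -5 + (-25*y + 0) = -5 - 25*y)
√(A(-14, 5) - 6) = √((-5 - 25*5) - 6) = √((-5 - 125) - 6) = √(-130 - 6) = √(-136) = 2*I*√34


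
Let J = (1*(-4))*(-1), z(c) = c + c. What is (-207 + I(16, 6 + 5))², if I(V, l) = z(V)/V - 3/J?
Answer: 677329/16 ≈ 42333.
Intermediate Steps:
z(c) = 2*c
J = 4 (J = -4*(-1) = 4)
I(V, l) = 5/4 (I(V, l) = (2*V)/V - 3/4 = 2 - 3*¼ = 2 - ¾ = 5/4)
(-207 + I(16, 6 + 5))² = (-207 + 5/4)² = (-823/4)² = 677329/16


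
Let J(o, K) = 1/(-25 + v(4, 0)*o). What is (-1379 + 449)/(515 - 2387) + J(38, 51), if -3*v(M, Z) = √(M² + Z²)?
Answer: 34249/70824 ≈ 0.48358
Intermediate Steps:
v(M, Z) = -√(M² + Z²)/3
J(o, K) = 1/(-25 - 4*o/3) (J(o, K) = 1/(-25 + (-√(4² + 0²)/3)*o) = 1/(-25 + (-√(16 + 0)/3)*o) = 1/(-25 + (-√16/3)*o) = 1/(-25 + (-⅓*4)*o) = 1/(-25 - 4*o/3))
(-1379 + 449)/(515 - 2387) + J(38, 51) = (-1379 + 449)/(515 - 2387) + 3/(-75 - 4*38) = -930/(-1872) + 3/(-75 - 152) = -930*(-1/1872) + 3/(-227) = 155/312 + 3*(-1/227) = 155/312 - 3/227 = 34249/70824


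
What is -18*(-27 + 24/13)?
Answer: 5886/13 ≈ 452.77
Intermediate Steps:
-18*(-27 + 24/13) = -18*(-327/13) = 5886/13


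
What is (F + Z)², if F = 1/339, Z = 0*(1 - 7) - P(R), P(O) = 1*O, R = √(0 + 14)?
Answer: 1608895/114921 - 2*√14/339 ≈ 13.978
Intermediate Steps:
R = √14 ≈ 3.7417
P(O) = O
Z = -√14 (Z = 0*(1 - 7) - √14 = 0*(-6) - √14 = 0 - √14 = -√14 ≈ -3.7417)
F = 1/339 ≈ 0.0029499
(F + Z)² = (1/339 - √14)²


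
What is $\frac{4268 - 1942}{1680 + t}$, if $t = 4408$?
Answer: $\frac{1163}{3044} \approx 0.38206$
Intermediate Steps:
$\frac{4268 - 1942}{1680 + t} = \frac{4268 - 1942}{1680 + 4408} = \frac{2326}{6088} = 2326 \cdot \frac{1}{6088} = \frac{1163}{3044}$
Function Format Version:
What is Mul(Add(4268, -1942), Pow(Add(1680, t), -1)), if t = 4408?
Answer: Rational(1163, 3044) ≈ 0.38206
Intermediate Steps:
Mul(Add(4268, -1942), Pow(Add(1680, t), -1)) = Mul(Add(4268, -1942), Pow(Add(1680, 4408), -1)) = Mul(2326, Pow(6088, -1)) = Mul(2326, Rational(1, 6088)) = Rational(1163, 3044)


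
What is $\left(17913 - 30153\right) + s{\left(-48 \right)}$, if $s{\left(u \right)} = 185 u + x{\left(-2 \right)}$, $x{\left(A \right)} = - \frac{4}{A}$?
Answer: $-21118$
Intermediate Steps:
$s{\left(u \right)} = 2 + 185 u$ ($s{\left(u \right)} = 185 u - \frac{4}{-2} = 185 u - -2 = 185 u + 2 = 2 + 185 u$)
$\left(17913 - 30153\right) + s{\left(-48 \right)} = \left(17913 - 30153\right) + \left(2 + 185 \left(-48\right)\right) = -12240 + \left(2 - 8880\right) = -12240 - 8878 = -21118$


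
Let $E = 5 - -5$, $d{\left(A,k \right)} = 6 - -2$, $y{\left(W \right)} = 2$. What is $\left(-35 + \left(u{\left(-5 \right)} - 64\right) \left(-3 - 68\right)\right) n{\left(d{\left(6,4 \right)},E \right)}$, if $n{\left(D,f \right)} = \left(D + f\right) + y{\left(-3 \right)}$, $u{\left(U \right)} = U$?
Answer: $97280$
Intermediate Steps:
$d{\left(A,k \right)} = 8$ ($d{\left(A,k \right)} = 6 + 2 = 8$)
$E = 10$ ($E = 5 + 5 = 10$)
$n{\left(D,f \right)} = 2 + D + f$ ($n{\left(D,f \right)} = \left(D + f\right) + 2 = 2 + D + f$)
$\left(-35 + \left(u{\left(-5 \right)} - 64\right) \left(-3 - 68\right)\right) n{\left(d{\left(6,4 \right)},E \right)} = \left(-35 + \left(-5 - 64\right) \left(-3 - 68\right)\right) \left(2 + 8 + 10\right) = \left(-35 - -4899\right) 20 = \left(-35 + 4899\right) 20 = 4864 \cdot 20 = 97280$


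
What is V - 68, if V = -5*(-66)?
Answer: 262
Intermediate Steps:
V = 330
V - 68 = 330 - 68 = 262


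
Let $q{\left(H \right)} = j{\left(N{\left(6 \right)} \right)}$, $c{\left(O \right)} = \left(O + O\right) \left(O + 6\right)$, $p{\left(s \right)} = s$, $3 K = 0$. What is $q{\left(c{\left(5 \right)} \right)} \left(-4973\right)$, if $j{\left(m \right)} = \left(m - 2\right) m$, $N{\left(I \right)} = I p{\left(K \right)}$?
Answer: $0$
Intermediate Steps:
$K = 0$ ($K = \frac{1}{3} \cdot 0 = 0$)
$N{\left(I \right)} = 0$ ($N{\left(I \right)} = I 0 = 0$)
$j{\left(m \right)} = m \left(-2 + m\right)$ ($j{\left(m \right)} = \left(-2 + m\right) m = m \left(-2 + m\right)$)
$c{\left(O \right)} = 2 O \left(6 + O\right)$
$q{\left(H \right)} = 0$ ($q{\left(H \right)} = 0 \left(-2 + 0\right) = 0 \left(-2\right) = 0$)
$q{\left(c{\left(5 \right)} \right)} \left(-4973\right) = 0 \left(-4973\right) = 0$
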